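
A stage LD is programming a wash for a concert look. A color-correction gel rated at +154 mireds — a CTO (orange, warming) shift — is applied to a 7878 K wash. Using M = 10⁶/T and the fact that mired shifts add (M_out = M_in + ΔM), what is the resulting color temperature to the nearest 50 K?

3550 K

M_in = 10⁶/7878 = 126.94 mireds.
M_out = 126.94 + (+154) = 280.94 mireds.
T_out = 10⁶/280.94 = 3559.5 K → 3550 K.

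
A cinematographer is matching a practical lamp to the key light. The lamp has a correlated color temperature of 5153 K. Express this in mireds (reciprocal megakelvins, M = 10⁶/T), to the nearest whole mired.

194 mireds

M = 10⁶ / 5153 = 194.062 → 194 mireds.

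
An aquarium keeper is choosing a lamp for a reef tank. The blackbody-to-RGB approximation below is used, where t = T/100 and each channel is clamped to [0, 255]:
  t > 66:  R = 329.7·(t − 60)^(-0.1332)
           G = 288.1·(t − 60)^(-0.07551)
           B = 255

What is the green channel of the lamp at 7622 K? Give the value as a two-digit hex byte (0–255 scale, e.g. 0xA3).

t = 7622/100 = 76.22; the t > 66 branch applies.
G = 288.1·(76.22 − 60)^(-0.07551) = 288.1·16.22^(-0.07551) = 288.1·0.81027 = 233.438.
Rounded: 233; in hex, 0xE9.

0xE9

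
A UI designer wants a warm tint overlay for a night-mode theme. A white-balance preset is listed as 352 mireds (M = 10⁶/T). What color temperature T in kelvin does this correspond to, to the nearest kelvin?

T = 10⁶ / 352 = 2840.91 K → 2841 K.

2841 K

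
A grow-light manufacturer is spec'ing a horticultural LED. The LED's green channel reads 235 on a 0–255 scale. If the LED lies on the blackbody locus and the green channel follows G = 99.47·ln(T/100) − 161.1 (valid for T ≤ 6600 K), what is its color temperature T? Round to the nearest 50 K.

ln t = (235 + 161.1) / 99.47 = 3.9821.
t = e^3.9821 = 53.630.
T = 100·t = 5363 K → 5350 K to the nearest 50 K.

5350 K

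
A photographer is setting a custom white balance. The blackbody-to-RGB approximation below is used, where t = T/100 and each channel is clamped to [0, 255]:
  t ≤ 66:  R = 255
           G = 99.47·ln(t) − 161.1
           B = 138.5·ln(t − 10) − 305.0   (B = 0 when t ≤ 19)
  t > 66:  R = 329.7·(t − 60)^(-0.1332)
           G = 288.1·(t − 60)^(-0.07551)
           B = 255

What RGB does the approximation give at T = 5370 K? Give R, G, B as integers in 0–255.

R=255, G=235, B=218

t = 5370/100 = 53.7; the t ≤ 66 branch applies.
R = 255 by definition for t ≤ 66.
G = 99.47·ln 53.7 − 161.1 = 99.47·3.9834 − 161.1 = 235.130.
B = 138.5·ln(53.7 − 10) − 305.0 = 138.5·ln 43.7 − 305.0 = 138.5·3.7773 − 305.0 = 218.163.
Rounded: (255, 235, 218).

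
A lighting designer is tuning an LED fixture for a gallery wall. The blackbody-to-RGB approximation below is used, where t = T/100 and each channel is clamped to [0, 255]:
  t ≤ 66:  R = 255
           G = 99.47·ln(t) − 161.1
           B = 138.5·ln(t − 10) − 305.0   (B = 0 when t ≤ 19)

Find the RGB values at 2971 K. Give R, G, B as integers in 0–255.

t = 2971/100 = 29.71; the t ≤ 66 branch applies.
R = 255 by definition for t ≤ 66.
G = 99.47·ln 29.71 − 161.1 = 99.47·3.3915 − 161.1 = 176.251.
B = 138.5·ln(29.71 − 10) − 305.0 = 138.5·ln 19.71 − 305.0 = 138.5·2.9811 − 305.0 = 107.886.
Rounded: (255, 176, 108).

R=255, G=176, B=108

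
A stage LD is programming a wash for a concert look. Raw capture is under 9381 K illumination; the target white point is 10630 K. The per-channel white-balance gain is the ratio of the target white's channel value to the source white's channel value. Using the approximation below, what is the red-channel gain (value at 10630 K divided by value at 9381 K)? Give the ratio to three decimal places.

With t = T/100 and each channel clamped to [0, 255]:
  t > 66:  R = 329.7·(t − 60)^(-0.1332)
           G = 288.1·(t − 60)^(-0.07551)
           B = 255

0.959

At 9381 K (t = 93.81):
  R = 329.7·(93.81 − 60)^(-0.1332) = 329.7·33.81^(-0.1332) = 329.7·0.62565 = 206.277.
At 10630 K (t = 106.3):
  R = 329.7·(106.3 − 60)^(-0.1332) = 329.7·46.3^(-0.1332) = 329.7·0.59999 = 197.817.
Gain = 197.817 / 206.277 = 0.9590 → 0.959.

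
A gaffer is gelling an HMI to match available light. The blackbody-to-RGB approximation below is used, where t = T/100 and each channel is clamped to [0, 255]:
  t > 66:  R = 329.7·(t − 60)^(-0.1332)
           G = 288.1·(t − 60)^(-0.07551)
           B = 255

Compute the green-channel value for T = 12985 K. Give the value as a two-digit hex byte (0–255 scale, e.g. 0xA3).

0xD1

t = 12985/100 = 129.85; the t > 66 branch applies.
G = 288.1·(129.85 − 60)^(-0.07551) = 288.1·69.85^(-0.07551) = 288.1·0.72568 = 209.069.
Rounded: 209; in hex, 0xD1.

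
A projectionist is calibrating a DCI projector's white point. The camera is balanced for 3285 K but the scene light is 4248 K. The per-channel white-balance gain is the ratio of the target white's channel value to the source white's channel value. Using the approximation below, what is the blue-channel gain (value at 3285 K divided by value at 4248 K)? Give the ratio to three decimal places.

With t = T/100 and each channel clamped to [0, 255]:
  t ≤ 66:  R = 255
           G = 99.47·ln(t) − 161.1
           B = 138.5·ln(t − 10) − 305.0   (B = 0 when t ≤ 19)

0.725

At 4248 K (t = 42.48):
  B = 138.5·ln(42.48 − 10) − 305.0 = 138.5·ln 32.48 − 305.0 = 138.5·3.4806 − 305.0 = 177.066.
At 3285 K (t = 32.85):
  B = 138.5·ln(32.85 − 10) − 305.0 = 138.5·ln 22.85 − 305.0 = 138.5·3.1290 − 305.0 = 128.360.
Gain = 128.360 / 177.066 = 0.7249 → 0.725.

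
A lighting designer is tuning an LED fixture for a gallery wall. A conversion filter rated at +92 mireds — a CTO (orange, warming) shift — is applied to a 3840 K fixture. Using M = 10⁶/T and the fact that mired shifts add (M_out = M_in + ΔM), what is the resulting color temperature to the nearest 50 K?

2850 K

M_in = 10⁶/3840 = 260.42 mireds.
M_out = 260.42 + (+92) = 352.42 mireds.
T_out = 10⁶/352.42 = 2837.6 K → 2850 K.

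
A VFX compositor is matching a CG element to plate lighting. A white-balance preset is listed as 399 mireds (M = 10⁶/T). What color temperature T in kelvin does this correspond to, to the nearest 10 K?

T = 10⁶ / 399 = 2506.27 K → 2510 K.

2510 K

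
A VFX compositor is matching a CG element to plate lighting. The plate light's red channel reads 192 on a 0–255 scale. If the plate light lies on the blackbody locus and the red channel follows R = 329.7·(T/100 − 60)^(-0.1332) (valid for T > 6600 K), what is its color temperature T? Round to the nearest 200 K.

(t − 60)^(-0.1332) = 192/329.7 = 0.58235.
t − 60 = 0.58235^(1/-0.1332) = 0.58235^(-7.508) = 57.929, so t = 117.929.
T = 100·t = 11793 K → 11800 K to the nearest 200 K.

11800 K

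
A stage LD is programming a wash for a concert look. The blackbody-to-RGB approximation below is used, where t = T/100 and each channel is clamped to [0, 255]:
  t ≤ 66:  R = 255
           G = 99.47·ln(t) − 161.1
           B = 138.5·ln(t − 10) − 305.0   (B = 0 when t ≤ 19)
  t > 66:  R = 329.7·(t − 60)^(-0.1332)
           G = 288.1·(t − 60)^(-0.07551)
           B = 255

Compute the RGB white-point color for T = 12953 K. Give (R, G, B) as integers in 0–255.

t = 12953/100 = 129.53; the t > 66 branch applies.
R = 329.7·(129.53 − 60)^(-0.1332) = 329.7·69.53^(-0.1332) = 329.7·0.56836 = 187.388.
G = 288.1·(129.53 − 60)^(-0.07551) = 288.1·69.53^(-0.07551) = 288.1·0.72593 = 209.142.
B = 255 by definition for t > 66.
Rounded: (187, 209, 255).

(187, 209, 255)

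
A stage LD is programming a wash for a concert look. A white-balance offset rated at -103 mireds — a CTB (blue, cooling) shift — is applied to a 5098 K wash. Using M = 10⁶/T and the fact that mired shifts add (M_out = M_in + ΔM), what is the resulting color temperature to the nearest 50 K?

M_in = 10⁶/5098 = 196.16 mireds.
M_out = 196.16 + (-103) = 93.16 mireds.
T_out = 10⁶/93.16 = 10734.8 K → 10750 K.

10750 K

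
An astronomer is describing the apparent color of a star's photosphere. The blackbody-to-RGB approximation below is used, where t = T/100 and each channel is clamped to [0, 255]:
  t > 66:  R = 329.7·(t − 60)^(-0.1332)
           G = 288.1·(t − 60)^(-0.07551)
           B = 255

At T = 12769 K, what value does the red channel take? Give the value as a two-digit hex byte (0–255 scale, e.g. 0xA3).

t = 12769/100 = 127.69; the t > 66 branch applies.
R = 329.7·(127.69 − 60)^(-0.1332) = 329.7·67.69^(-0.1332) = 329.7·0.57039 = 188.059.
Rounded: 188; in hex, 0xBC.

0xBC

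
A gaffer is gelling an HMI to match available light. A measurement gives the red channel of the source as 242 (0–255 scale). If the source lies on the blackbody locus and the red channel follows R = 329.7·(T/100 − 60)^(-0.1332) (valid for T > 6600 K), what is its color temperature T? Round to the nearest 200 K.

(t − 60)^(-0.1332) = 242/329.7 = 0.73400.
t − 60 = 0.73400^(1/-0.1332) = 0.73400^(-7.508) = 10.193, so t = 70.193.
T = 100·t = 7019 K → 7000 K to the nearest 200 K.

7000 K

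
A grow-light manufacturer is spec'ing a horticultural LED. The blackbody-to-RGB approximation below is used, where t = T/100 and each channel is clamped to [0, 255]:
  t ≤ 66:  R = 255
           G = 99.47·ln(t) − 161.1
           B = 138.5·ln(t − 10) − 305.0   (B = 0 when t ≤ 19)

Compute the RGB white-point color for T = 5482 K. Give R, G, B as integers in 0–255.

t = 5482/100 = 54.82; the t ≤ 66 branch applies.
R = 255 by definition for t ≤ 66.
G = 99.47·ln 54.82 − 161.1 = 99.47·4.0041 − 161.1 = 237.183.
B = 138.5·ln(54.82 − 10) − 305.0 = 138.5·ln 44.82 − 305.0 = 138.5·3.8027 − 305.0 = 221.668.
Rounded: (255, 237, 222).

R=255, G=237, B=222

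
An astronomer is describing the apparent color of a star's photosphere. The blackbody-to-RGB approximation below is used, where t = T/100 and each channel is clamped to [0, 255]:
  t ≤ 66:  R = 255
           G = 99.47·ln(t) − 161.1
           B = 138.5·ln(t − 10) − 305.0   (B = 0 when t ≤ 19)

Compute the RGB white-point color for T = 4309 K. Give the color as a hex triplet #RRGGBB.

#FFD5B4

t = 4309/100 = 43.09; the t ≤ 66 branch applies.
R = 255 by definition for t ≤ 66.
G = 99.47·ln 43.09 − 161.1 = 99.47·3.7633 − 161.1 = 213.235.
B = 138.5·ln(43.09 − 10) − 305.0 = 138.5·ln 33.09 − 305.0 = 138.5·3.4992 − 305.0 = 179.644.
Rounded: (255, 213, 180).
In hex: #FFD5B4.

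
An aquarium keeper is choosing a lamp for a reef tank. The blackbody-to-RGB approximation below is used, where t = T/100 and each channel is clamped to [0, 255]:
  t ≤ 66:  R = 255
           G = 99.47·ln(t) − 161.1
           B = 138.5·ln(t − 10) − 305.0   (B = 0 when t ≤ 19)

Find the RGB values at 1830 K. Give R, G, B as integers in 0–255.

R=255, G=128, B=0

t = 1830/100 = 18.3; the t ≤ 66 branch applies.
R = 255 by definition for t ≤ 66.
G = 99.47·ln 18.3 − 161.1 = 99.47·2.9069 − 161.1 = 128.049.
t = 18.3 ≤ 19, so B = 0.
Rounded: (255, 128, 0).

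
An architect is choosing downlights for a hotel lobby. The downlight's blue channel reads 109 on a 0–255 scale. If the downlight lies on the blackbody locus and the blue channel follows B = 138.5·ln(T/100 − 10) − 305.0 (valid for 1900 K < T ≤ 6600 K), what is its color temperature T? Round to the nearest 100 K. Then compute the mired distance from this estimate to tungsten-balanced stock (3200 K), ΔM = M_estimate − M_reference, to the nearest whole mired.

ln(t − 10) = (109 + 305.0) / 138.5 = 2.9892.
t − 10 = e^2.9892 = 19.869, so t = 29.869.
T = 100·t = 2987 K → 3000 K to the nearest 100 K.
M_estimate = 10⁶/3000 = 333.33; M_reference = 10⁶/3200 = 312.50.
ΔM = 333.33 − 312.50 = 20.83 → +21 mireds.

+21 mireds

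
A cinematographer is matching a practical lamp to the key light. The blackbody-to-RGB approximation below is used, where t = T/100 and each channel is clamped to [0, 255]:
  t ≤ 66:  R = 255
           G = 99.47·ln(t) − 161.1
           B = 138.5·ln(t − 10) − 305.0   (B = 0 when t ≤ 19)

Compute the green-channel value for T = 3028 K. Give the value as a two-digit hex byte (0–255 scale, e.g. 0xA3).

0xB2

t = 3028/100 = 30.28; the t ≤ 66 branch applies.
G = 99.47·ln 30.28 − 161.1 = 99.47·3.4105 − 161.1 = 178.141.
Rounded: 178; in hex, 0xB2.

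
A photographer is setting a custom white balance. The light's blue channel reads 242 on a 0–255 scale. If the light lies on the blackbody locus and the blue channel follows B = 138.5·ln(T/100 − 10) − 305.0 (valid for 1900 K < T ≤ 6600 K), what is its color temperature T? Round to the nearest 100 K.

ln(t − 10) = (242 + 305.0) / 138.5 = 3.9495.
t − 10 = e^3.9495 = 51.907, so t = 61.907.
T = 100·t = 6191 K → 6200 K to the nearest 100 K.

6200 K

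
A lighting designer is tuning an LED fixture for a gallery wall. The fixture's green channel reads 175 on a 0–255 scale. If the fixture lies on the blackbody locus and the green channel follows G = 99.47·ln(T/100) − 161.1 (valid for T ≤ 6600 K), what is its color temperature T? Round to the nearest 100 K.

2900 K

ln t = (175 + 161.1) / 99.47 = 3.3789.
t = e^3.3789 = 29.339.
T = 100·t = 2934 K → 2900 K to the nearest 100 K.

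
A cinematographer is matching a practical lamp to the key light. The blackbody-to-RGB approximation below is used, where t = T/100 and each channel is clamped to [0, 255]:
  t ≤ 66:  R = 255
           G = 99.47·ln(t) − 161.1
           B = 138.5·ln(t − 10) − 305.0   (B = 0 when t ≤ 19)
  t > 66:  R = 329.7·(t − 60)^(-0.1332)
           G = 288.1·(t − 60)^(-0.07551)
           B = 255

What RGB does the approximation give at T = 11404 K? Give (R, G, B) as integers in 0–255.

(194, 213, 255)

t = 11404/100 = 114.04; the t > 66 branch applies.
R = 329.7·(114.04 − 60)^(-0.1332) = 329.7·54.04^(-0.1332) = 329.7·0.58776 = 193.785.
G = 288.1·(114.04 − 60)^(-0.07551) = 288.1·54.04^(-0.07551) = 288.1·0.73988 = 213.160.
B = 255 by definition for t > 66.
Rounded: (194, 213, 255).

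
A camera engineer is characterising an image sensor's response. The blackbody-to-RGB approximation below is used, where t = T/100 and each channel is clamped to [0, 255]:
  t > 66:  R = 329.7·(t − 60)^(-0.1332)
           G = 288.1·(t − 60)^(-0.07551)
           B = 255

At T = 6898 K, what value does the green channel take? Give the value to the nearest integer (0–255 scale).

t = 6898/100 = 68.98; the t > 66 branch applies.
G = 288.1·(68.98 − 60)^(-0.07551) = 288.1·8.98^(-0.07551) = 288.1·0.84726 = 244.096.
Rounded: 244.

244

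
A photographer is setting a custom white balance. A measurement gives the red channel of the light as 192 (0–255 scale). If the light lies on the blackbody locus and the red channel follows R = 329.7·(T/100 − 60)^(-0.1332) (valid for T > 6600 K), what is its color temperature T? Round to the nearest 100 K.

(t − 60)^(-0.1332) = 192/329.7 = 0.58235.
t − 60 = 0.58235^(1/-0.1332) = 0.58235^(-7.508) = 57.929, so t = 117.929.
T = 100·t = 11793 K → 11800 K to the nearest 100 K.

11800 K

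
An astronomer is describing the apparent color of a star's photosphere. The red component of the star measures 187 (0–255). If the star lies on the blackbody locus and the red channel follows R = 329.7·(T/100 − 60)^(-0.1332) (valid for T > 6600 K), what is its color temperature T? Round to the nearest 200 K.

13000 K

(t − 60)^(-0.1332) = 187/329.7 = 0.56718.
t − 60 = 0.56718^(1/-0.1332) = 0.56718^(-7.508) = 70.620, so t = 130.620.
T = 100·t = 13062 K → 13000 K to the nearest 200 K.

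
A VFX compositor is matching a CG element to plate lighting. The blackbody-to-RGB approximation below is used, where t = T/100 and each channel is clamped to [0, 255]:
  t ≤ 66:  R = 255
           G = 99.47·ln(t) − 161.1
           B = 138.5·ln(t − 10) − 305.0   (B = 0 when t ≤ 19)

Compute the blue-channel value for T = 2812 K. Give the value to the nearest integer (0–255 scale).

t = 2812/100 = 28.12; the t ≤ 66 branch applies.
B = 138.5·ln(28.12 − 10) − 305.0 = 138.5·ln 18.12 − 305.0 = 138.5·2.8970 − 305.0 = 96.237.
Rounded: 96.

96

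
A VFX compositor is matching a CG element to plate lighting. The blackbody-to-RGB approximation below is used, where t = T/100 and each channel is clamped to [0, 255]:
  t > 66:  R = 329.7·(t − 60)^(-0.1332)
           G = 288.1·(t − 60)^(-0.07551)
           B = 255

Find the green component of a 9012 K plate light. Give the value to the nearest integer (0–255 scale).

t = 9012/100 = 90.12; the t > 66 branch applies.
G = 288.1·(90.12 − 60)^(-0.07551) = 288.1·30.12^(-0.07551) = 288.1·0.77327 = 222.779.
Rounded: 223.

223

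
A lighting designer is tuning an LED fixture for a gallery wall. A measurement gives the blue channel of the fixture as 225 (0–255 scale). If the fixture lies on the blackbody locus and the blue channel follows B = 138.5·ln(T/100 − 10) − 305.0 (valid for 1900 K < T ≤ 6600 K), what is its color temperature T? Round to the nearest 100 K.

ln(t − 10) = (225 + 305.0) / 138.5 = 3.8267.
t − 10 = e^3.8267 = 45.911, so t = 55.911.
T = 100·t = 5591 K → 5600 K to the nearest 100 K.

5600 K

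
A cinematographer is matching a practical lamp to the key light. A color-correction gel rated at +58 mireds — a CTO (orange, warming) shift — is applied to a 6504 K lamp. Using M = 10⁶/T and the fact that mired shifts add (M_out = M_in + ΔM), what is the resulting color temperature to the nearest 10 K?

4720 K

M_in = 10⁶/6504 = 153.75 mireds.
M_out = 153.75 + (+58) = 211.75 mireds.
T_out = 10⁶/211.75 = 4722.5 K → 4720 K.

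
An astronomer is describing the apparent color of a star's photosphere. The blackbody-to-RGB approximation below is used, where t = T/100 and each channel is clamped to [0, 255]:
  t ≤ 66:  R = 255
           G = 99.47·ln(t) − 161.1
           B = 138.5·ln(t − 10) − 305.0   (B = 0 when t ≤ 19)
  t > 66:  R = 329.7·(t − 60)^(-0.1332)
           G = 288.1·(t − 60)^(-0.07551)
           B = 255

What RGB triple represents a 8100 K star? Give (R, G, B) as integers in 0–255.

(220, 229, 255)

t = 8100/100 = 81; the t > 66 branch applies.
R = 329.7·(81 − 60)^(-0.1332) = 329.7·21^(-0.1332) = 329.7·0.66662 = 219.786.
G = 288.1·(81 − 60)^(-0.07551) = 288.1·21^(-0.07551) = 288.1·0.79462 = 228.930.
B = 255 by definition for t > 66.
Rounded: (220, 229, 255).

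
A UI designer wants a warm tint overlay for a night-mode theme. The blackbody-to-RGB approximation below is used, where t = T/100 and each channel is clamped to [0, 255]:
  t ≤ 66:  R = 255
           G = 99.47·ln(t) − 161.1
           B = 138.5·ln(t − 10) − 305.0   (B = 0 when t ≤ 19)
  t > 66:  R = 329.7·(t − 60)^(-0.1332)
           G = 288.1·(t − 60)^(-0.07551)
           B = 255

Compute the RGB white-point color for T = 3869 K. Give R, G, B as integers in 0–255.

t = 3869/100 = 38.69; the t ≤ 66 branch applies.
R = 255 by definition for t ≤ 66.
G = 99.47·ln 38.69 − 161.1 = 99.47·3.6556 − 161.1 = 202.521.
B = 138.5·ln(38.69 − 10) − 305.0 = 138.5·ln 28.69 − 305.0 = 138.5·3.3565 − 305.0 = 159.882.
Rounded: (255, 203, 160).

R=255, G=203, B=160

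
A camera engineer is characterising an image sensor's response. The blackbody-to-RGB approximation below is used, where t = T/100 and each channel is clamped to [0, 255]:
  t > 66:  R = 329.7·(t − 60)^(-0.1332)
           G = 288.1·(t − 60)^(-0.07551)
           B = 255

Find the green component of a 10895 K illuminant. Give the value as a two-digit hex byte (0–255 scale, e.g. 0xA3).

0xD7

t = 10895/100 = 108.95; the t > 66 branch applies.
G = 288.1·(108.95 − 60)^(-0.07551) = 288.1·48.95^(-0.07551) = 288.1·0.74543 = 214.758.
Rounded: 215; in hex, 0xD7.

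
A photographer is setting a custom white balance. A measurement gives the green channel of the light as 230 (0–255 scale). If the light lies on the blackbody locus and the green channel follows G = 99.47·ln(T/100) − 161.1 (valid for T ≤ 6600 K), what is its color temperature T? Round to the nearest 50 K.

ln t = (230 + 161.1) / 99.47 = 3.9318.
t = e^3.9318 = 51.001.
T = 100·t = 5100 K → 5100 K to the nearest 50 K.

5100 K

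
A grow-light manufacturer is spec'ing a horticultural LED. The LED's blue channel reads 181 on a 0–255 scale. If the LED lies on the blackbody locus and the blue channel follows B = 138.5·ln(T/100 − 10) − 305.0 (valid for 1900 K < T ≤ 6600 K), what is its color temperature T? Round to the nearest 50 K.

4350 K

ln(t − 10) = (181 + 305.0) / 138.5 = 3.5090.
t − 10 = e^3.5090 = 33.416, so t = 43.416.
T = 100·t = 4342 K → 4350 K to the nearest 50 K.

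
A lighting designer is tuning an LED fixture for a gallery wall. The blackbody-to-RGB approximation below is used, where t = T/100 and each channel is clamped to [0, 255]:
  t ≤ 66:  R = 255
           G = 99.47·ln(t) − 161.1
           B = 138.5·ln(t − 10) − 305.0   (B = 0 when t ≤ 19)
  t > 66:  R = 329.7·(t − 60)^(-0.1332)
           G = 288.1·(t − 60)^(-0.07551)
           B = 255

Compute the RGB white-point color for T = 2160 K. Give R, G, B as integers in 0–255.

R=255, G=145, B=34

t = 2160/100 = 21.6; the t ≤ 66 branch applies.
R = 255 by definition for t ≤ 66.
G = 99.47·ln 21.6 − 161.1 = 99.47·3.0727 − 161.1 = 144.541.
B = 138.5·ln(21.6 − 10) − 305.0 = 138.5·ln 11.6 − 305.0 = 138.5·2.4510 − 305.0 = 34.464.
Rounded: (255, 145, 34).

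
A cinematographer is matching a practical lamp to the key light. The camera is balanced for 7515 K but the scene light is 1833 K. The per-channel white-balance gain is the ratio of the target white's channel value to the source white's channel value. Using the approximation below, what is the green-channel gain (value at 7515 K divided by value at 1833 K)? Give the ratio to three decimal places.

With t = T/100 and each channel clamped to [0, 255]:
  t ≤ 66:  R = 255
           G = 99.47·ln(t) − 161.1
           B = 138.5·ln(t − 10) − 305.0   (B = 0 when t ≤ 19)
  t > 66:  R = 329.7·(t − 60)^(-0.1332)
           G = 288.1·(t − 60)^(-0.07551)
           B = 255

1.830

At 1833 K (t = 18.33):
  G = 99.47·ln 18.33 − 161.1 = 99.47·2.9085 − 161.1 = 128.212.
At 7515 K (t = 75.15):
  G = 288.1·(75.15 − 60)^(-0.07551) = 288.1·15.15^(-0.07551) = 288.1·0.81445 = 234.644.
Gain = 234.644 / 128.212 = 1.8301 → 1.830.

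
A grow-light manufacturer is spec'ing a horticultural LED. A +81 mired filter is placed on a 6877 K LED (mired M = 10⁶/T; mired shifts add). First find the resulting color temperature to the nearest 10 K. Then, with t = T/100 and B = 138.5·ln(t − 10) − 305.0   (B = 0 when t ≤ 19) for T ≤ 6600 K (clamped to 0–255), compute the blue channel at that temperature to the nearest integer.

M_in = 10⁶/6877 = 145.41; M_out = 145.41 + (+81) = 226.41.
T_out = 10⁶/226.41 = 4416.7 K → 4420 K; t = 44.2.
B = 138.5·ln(44.2 − 10) − 305.0 = 138.5·ln 34.2 − 305.0 = 138.5·3.5322 − 305.0 = 184.213.
Rounded: 184.

184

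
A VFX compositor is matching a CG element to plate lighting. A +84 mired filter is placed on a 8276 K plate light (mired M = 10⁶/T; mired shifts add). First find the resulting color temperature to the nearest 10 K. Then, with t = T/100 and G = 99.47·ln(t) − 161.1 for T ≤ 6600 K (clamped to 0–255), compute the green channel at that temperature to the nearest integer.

226

M_in = 10⁶/8276 = 120.83; M_out = 120.83 + (+84) = 204.83.
T_out = 10⁶/204.83 = 4882.1 K → 4880 K; t = 48.8.
G = 99.47·ln 48.8 − 161.1 = 99.47·3.8877 − 161.1 = 225.613.
Rounded: 226.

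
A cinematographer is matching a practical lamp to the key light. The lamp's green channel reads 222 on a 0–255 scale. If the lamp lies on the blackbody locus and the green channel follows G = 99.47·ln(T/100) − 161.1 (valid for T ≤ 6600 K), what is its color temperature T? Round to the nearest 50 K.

4700 K

ln t = (222 + 161.1) / 99.47 = 3.8514.
t = e^3.8514 = 47.059.
T = 100·t = 4706 K → 4700 K to the nearest 50 K.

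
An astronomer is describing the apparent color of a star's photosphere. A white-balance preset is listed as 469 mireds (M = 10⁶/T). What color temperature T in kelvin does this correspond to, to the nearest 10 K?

2130 K

T = 10⁶ / 469 = 2132.20 K → 2130 K.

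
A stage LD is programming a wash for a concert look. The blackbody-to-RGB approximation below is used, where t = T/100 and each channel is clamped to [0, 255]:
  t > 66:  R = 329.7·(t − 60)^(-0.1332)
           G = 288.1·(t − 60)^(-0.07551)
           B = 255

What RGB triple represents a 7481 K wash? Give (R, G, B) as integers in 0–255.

(230, 235, 255)

t = 7481/100 = 74.81; the t > 66 branch applies.
R = 329.7·(74.81 − 60)^(-0.1332) = 329.7·14.81^(-0.1332) = 329.7·0.69836 = 230.251.
G = 288.1·(74.81 − 60)^(-0.07551) = 288.1·14.81^(-0.07551) = 288.1·0.81585 = 235.047.
B = 255 by definition for t > 66.
Rounded: (230, 235, 255).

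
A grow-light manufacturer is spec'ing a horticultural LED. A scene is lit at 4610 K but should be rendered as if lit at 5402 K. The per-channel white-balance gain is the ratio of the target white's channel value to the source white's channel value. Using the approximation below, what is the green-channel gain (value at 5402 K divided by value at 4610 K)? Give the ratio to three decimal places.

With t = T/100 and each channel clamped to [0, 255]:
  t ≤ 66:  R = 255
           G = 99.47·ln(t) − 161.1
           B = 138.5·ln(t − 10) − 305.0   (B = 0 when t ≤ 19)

1.072

At 4610 K (t = 46.1):
  G = 99.47·ln 46.1 − 161.1 = 99.47·3.8308 − 161.1 = 219.951.
At 5402 K (t = 54.02):
  G = 99.47·ln 54.02 − 161.1 = 99.47·3.9894 − 161.1 = 235.721.
Gain = 235.721 / 219.951 = 1.0717 → 1.072.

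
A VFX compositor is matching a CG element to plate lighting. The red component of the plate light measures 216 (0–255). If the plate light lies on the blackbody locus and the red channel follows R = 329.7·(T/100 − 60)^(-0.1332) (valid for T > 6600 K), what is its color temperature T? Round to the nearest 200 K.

(t − 60)^(-0.1332) = 216/329.7 = 0.65514.
t − 60 = 0.65514^(1/-0.1332) = 0.65514^(-7.508) = 23.926, so t = 83.926.
T = 100·t = 8393 K → 8400 K to the nearest 200 K.

8400 K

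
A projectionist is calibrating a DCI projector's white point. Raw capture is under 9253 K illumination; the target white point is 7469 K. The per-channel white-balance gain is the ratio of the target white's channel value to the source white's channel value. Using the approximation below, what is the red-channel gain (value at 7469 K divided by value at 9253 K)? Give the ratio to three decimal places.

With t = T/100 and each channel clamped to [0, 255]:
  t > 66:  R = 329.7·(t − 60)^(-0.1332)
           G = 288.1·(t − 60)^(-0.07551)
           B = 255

At 9253 K (t = 92.53):
  R = 329.7·(92.53 − 60)^(-0.1332) = 329.7·32.53^(-0.1332) = 329.7·0.62887 = 207.340.
At 7469 K (t = 74.69):
  R = 329.7·(74.69 − 60)^(-0.1332) = 329.7·14.69^(-0.1332) = 329.7·0.69912 = 230.500.
Gain = 230.500 / 207.340 = 1.1117 → 1.112.

1.112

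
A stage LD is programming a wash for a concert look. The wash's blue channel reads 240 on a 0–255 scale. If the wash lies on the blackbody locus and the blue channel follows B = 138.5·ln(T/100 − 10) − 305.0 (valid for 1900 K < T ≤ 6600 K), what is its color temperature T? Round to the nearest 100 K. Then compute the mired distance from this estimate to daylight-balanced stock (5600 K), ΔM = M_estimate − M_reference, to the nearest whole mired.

ln(t − 10) = (240 + 305.0) / 138.5 = 3.9350.
t − 10 = e^3.9350 = 51.163, so t = 61.163.
T = 100·t = 6116 K → 6100 K to the nearest 100 K.
M_estimate = 10⁶/6100 = 163.93; M_reference = 10⁶/5600 = 178.57.
ΔM = 163.93 − 178.57 = -14.64 → -15 mireds.

-15 mireds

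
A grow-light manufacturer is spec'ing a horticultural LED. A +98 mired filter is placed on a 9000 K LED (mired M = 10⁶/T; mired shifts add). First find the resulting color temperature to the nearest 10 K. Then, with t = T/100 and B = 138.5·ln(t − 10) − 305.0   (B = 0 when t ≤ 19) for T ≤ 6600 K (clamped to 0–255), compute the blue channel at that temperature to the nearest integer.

198

M_in = 10⁶/9000 = 111.11; M_out = 111.11 + (+98) = 209.11.
T_out = 10⁶/209.11 = 4782.1 K → 4780 K; t = 47.8.
B = 138.5·ln(47.8 − 10) − 305.0 = 138.5·ln 37.8 − 305.0 = 138.5·3.6323 − 305.0 = 198.075.
Rounded: 198.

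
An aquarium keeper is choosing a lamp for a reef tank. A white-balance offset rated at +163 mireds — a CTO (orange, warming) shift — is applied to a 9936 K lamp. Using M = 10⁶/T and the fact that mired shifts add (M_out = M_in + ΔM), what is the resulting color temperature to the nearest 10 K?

M_in = 10⁶/9936 = 100.64 mireds.
M_out = 100.64 + (+163) = 263.64 mireds.
T_out = 10⁶/263.64 = 3793.0 K → 3790 K.

3790 K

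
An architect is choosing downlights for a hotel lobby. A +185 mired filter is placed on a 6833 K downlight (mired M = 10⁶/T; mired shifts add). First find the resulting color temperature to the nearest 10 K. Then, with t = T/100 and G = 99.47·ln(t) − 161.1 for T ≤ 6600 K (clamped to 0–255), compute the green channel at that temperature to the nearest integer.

178

M_in = 10⁶/6833 = 146.35; M_out = 146.35 + (+185) = 331.35.
T_out = 10⁶/331.35 = 3018.0 K → 3020 K; t = 30.2.
G = 99.47·ln 30.2 − 161.1 = 99.47·3.4078 − 161.1 = 177.878.
Rounded: 178.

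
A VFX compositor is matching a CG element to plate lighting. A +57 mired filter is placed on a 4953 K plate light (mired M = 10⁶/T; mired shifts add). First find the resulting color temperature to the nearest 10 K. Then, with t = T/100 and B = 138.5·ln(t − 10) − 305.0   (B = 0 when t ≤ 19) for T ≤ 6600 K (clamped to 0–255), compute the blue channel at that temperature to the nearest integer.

159

M_in = 10⁶/4953 = 201.90; M_out = 201.90 + (+57) = 258.90.
T_out = 10⁶/258.90 = 3862.5 K → 3860 K; t = 38.6.
B = 138.5·ln(38.6 − 10) − 305.0 = 138.5·ln 28.6 − 305.0 = 138.5·3.3534 − 305.0 = 159.447.
Rounded: 159.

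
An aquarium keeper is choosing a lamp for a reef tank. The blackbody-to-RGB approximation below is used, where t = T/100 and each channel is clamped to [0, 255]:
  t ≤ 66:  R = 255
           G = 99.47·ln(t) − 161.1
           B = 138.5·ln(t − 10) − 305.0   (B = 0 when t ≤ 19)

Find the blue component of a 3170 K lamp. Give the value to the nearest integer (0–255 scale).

121

t = 3170/100 = 31.7; the t ≤ 66 branch applies.
B = 138.5·ln(31.7 − 10) − 305.0 = 138.5·ln 21.7 − 305.0 = 138.5·3.0773 − 305.0 = 121.208.
Rounded: 121.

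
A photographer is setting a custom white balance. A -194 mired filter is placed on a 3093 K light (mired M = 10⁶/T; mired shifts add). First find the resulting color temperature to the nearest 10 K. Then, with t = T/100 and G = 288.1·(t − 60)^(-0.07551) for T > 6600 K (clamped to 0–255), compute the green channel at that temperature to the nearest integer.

232

M_in = 10⁶/3093 = 323.31; M_out = 323.31 + (-194) = 129.31.
T_out = 10⁶/129.31 = 7733.3 K → 7730 K; t = 77.3.
G = 288.1·(77.3 − 60)^(-0.07551) = 288.1·17.3^(-0.07551) = 288.1·0.80633 = 232.305.
Rounded: 232.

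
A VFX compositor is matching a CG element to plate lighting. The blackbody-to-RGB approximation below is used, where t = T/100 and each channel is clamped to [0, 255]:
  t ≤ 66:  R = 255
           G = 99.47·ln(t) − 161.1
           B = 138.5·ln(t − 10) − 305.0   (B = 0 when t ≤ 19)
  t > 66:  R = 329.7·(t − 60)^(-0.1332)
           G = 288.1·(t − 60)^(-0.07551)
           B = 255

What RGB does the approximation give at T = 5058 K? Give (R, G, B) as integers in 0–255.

t = 5058/100 = 50.58; the t ≤ 66 branch applies.
R = 255 by definition for t ≤ 66.
G = 99.47·ln 50.58 − 161.1 = 99.47·3.9236 − 161.1 = 229.176.
B = 138.5·ln(50.58 − 10) − 305.0 = 138.5·ln 40.58 − 305.0 = 138.5·3.7033 − 305.0 = 207.904.
Rounded: (255, 229, 208).

(255, 229, 208)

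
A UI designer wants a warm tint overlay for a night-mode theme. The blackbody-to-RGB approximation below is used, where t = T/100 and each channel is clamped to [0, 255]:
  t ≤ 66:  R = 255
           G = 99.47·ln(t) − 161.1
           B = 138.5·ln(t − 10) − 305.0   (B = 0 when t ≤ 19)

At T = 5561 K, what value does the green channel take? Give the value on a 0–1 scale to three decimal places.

t = 5561/100 = 55.61; the t ≤ 66 branch applies.
G = 99.47·ln 55.61 − 161.1 = 99.47·4.0184 − 161.1 = 238.607.
On a 0–1 scale: 238.607/255 = 0.9357 → 0.936.

0.936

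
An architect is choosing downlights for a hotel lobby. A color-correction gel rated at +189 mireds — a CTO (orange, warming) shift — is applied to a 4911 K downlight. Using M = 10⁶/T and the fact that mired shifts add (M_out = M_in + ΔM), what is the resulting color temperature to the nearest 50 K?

M_in = 10⁶/4911 = 203.62 mireds.
M_out = 203.62 + (+189) = 392.62 mireds.
T_out = 10⁶/392.62 = 2547.0 K → 2550 K.

2550 K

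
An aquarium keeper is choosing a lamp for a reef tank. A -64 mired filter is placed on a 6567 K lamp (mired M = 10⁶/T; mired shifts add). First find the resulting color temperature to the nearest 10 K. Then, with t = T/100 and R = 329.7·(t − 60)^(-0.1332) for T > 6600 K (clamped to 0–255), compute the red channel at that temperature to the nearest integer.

M_in = 10⁶/6567 = 152.28; M_out = 152.28 + (-64) = 88.28.
T_out = 10⁶/88.28 = 11328.0 K → 11330 K; t = 113.3.
R = 329.7·(113.3 − 60)^(-0.1332) = 329.7·53.3^(-0.1332) = 329.7·0.58884 = 194.142.
Rounded: 194.

194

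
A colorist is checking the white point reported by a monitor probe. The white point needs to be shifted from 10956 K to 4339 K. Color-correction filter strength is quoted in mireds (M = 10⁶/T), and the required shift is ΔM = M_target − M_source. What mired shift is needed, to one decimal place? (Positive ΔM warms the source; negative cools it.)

+139.2 mireds

M_source = 10⁶/10956 = 91.274; M_target = 10⁶/4339 = 230.468.
ΔM = 230.468 − 91.274 = 139.194 → +139.2 mireds, a warming shift.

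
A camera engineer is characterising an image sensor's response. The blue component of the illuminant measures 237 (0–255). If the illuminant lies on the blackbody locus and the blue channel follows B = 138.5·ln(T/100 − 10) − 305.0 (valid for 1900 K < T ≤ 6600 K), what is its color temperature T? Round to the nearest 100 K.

ln(t − 10) = (237 + 305.0) / 138.5 = 3.9134.
t − 10 = e^3.9134 = 50.067, so t = 60.067.
T = 100·t = 6007 K → 6000 K to the nearest 100 K.

6000 K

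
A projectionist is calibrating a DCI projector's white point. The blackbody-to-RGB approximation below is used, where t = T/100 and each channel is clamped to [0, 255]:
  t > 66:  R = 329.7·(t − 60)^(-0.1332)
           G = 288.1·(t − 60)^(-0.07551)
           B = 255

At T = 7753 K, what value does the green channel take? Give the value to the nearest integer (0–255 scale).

232

t = 7753/100 = 77.53; the t > 66 branch applies.
G = 288.1·(77.53 − 60)^(-0.07551) = 288.1·17.53^(-0.07551) = 288.1·0.80553 = 232.073.
Rounded: 232.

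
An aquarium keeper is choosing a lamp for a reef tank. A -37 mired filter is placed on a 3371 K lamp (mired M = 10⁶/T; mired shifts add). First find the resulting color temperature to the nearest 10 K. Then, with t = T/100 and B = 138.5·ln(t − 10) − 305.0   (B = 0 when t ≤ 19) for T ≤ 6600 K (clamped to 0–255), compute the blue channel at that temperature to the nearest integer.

M_in = 10⁶/3371 = 296.65; M_out = 296.65 + (-37) = 259.65.
T_out = 10⁶/259.65 = 3851.4 K → 3850 K; t = 38.5.
B = 138.5·ln(38.5 − 10) − 305.0 = 138.5·ln 28.5 − 305.0 = 138.5·3.3499 − 305.0 = 158.962.
Rounded: 159.

159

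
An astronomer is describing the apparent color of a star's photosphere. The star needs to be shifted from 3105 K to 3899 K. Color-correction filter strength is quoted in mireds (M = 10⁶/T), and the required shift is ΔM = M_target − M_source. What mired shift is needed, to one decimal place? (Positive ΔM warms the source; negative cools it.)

-65.6 mireds

M_source = 10⁶/3105 = 322.061; M_target = 10⁶/3899 = 256.476.
ΔM = 256.476 − 322.061 = -65.585 → -65.6 mireds, a cooling shift.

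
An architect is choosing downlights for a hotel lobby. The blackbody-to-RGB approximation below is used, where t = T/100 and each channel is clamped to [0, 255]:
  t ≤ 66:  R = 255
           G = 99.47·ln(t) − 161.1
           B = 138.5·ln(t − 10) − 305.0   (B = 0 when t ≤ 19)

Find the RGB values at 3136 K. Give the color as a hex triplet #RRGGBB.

#FFB677

t = 3136/100 = 31.36; the t ≤ 66 branch applies.
R = 255 by definition for t ≤ 66.
G = 99.47·ln 31.36 − 161.1 = 99.47·3.4455 − 161.1 = 181.627.
B = 138.5·ln(31.36 − 10) − 305.0 = 138.5·ln 21.36 − 305.0 = 138.5·3.0615 − 305.0 = 119.021.
Rounded: (255, 182, 119).
In hex: #FFB677.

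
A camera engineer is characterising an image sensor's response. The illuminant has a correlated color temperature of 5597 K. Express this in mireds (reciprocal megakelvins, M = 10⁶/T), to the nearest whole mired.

179 mireds

M = 10⁶ / 5597 = 178.667 → 179 mireds.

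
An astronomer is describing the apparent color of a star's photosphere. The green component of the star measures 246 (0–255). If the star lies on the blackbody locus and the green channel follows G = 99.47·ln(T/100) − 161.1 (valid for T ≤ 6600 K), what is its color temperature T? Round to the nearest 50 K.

ln t = (246 + 161.1) / 99.47 = 4.0927.
t = e^4.0927 = 59.901.
T = 100·t = 5990 K → 6000 K to the nearest 50 K.

6000 K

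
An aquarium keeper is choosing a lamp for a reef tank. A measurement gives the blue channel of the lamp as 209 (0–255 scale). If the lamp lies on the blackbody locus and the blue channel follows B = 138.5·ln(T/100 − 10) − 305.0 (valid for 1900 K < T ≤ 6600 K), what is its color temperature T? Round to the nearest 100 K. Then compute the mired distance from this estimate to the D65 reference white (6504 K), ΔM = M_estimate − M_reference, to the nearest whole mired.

+42 mireds

ln(t − 10) = (209 + 305.0) / 138.5 = 3.7112.
t − 10 = e^3.7112 = 40.903, so t = 50.903.
T = 100·t = 5090 K → 5100 K to the nearest 100 K.
M_estimate = 10⁶/5100 = 196.08; M_reference = 10⁶/6504 = 153.75.
ΔM = 196.08 − 153.75 = 42.33 → +42 mireds.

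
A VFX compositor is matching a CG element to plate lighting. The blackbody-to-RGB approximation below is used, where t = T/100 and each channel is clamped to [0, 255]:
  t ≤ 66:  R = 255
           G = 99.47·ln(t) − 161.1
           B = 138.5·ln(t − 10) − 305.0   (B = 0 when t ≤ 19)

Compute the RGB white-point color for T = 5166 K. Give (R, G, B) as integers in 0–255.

t = 5166/100 = 51.66; the t ≤ 66 branch applies.
R = 255 by definition for t ≤ 66.
G = 99.47·ln 51.66 − 161.1 = 99.47·3.9447 − 161.1 = 231.278.
B = 138.5·ln(51.66 − 10) − 305.0 = 138.5·ln 41.66 − 305.0 = 138.5·3.7295 − 305.0 = 211.541.
Rounded: (255, 231, 212).

(255, 231, 212)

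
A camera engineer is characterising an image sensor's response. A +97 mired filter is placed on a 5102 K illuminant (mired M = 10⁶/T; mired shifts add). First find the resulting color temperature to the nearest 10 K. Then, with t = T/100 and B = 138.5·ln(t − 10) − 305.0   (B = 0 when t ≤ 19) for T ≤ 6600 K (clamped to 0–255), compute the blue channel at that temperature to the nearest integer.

M_in = 10⁶/5102 = 196.00; M_out = 196.00 + (+97) = 293.00.
T_out = 10⁶/293.00 = 3413.0 K → 3410 K; t = 34.1.
B = 138.5·ln(34.1 − 10) − 305.0 = 138.5·ln 24.1 − 305.0 = 138.5·3.1822 − 305.0 = 135.736.
Rounded: 136.

136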